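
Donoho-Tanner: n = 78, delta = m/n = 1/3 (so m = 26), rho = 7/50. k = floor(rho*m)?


m = 1/3*78 = 26.
rho = 7/50.
rho*m = 7/50*26 = 3.64.
k = floor(3.64) = 3.

3


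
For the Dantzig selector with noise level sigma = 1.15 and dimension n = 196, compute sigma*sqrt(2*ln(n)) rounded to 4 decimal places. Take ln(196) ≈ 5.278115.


ln(196) ≈ 5.278115.
2*ln(n) ≈ 10.55623.
sqrt(2*ln(n)) ≈ sqrt(10.55623) ≈ 3.249035.
threshold ≈ 1.15*3.249035 = 3.73639025 ≈ 3.7364.

3.7364


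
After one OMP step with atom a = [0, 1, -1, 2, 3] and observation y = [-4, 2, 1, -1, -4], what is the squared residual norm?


a^T a = 15.
a^T y = -13.
coeff = -13/15 = -13/15.
||r||^2 = 401/15.

401/15


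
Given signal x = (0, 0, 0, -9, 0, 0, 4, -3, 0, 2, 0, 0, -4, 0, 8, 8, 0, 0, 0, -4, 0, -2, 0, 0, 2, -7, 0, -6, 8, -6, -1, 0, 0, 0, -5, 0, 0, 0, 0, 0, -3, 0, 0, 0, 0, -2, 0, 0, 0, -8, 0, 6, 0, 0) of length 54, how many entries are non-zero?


Non-zero positions: [3, 6, 7, 9, 12, 14, 15, 19, 21, 24, 25, 27, 28, 29, 30, 34, 40, 45, 49, 51].
Sparsity = 20.

20


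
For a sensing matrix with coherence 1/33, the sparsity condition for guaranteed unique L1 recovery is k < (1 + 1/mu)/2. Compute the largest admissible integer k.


1/mu = 33.
1 + 1/mu = 34.
(1 + 1/mu)/2 = 17 is an integer and the inequality is strict, so k_max = 17 - 1 = 16.

16


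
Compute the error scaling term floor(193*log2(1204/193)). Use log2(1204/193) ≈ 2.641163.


log2(n/k) = log2(1204/193) ≈ 2.641163.
k*log2(n/k) ≈ 193*2.641163 = 509.744459.
floor(509.744459) = 509.

509


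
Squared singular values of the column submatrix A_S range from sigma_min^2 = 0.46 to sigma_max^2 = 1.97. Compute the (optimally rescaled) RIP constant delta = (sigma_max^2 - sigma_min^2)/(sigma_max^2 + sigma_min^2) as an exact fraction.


lambda_max - lambda_min = 1.97 - 0.46 = 1.51.
lambda_max + lambda_min = 1.97 + 0.46 = 2.43.
delta = 1.51/2.43 = 151/243.

151/243


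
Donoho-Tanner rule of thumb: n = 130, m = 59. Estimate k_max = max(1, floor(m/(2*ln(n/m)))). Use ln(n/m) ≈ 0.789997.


n/m = 130/59.
ln(n/m) ≈ 0.789997.
2*ln(n/m) ≈ 1.579994.
m/(2*ln(n/m)) ≈ 59/1.579994 ≈ 37.3419.
floor = 37.
k_max = max(1, 37) = 37.

37


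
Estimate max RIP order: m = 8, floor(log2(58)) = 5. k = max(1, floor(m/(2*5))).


floor(log2(58)) = 5.
2*5 = 10.
m/(2*floor(log2(n))) = 8/10 ≈ 0.8.
floor = 0.
k = max(1, 0) = 1.

1


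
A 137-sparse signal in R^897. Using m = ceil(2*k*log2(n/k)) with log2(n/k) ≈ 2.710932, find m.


log2(n/k) = log2(897/137) ≈ 2.710932.
2*k*log2(n/k) ≈ 2*137*2.710932 = 742.795368.
m = ceil(742.795368) = 743.

743


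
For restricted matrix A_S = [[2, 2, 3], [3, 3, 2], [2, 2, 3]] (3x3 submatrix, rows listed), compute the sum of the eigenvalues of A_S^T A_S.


Sum of eigenvalues of A_S^T A_S = trace(A_S^T A_S) = sum of squared column norms of A_S.
A_S^T A_S diagonal: [17, 17, 22].
trace = 17 + 17 + 22 = 56.

56


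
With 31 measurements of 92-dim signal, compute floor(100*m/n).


100*m/n = 100*31/92 ≈ 33.6957.
floor = 33.

33


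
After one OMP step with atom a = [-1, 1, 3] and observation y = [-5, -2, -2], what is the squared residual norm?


a^T a = 11.
a^T y = -3.
coeff = -3/11 = -3/11.
||r||^2 = 354/11.

354/11


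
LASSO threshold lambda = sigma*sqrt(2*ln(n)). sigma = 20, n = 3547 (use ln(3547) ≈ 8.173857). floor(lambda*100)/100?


ln(3547) ≈ 8.173857.
2*ln(n) ≈ 16.347714.
sqrt(2*ln(n)) ≈ sqrt(16.347714) ≈ 4.043231.
lambda ≈ 20*4.043231 = 80.86462.
floor(lambda*100)/100 = 80.86.

80.86


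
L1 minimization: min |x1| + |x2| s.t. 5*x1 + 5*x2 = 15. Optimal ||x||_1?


Axis intercepts:
  x1 = 3, x2 = 0: L1 = 3
  x1 = 0, x2 = 3: L1 = 3
x* = (3, 0)
||x*||_1 = 3.

3


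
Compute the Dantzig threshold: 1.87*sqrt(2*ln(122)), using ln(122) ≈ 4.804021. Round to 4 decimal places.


ln(122) ≈ 4.804021.
2*ln(n) ≈ 9.608042.
sqrt(2*ln(n)) ≈ sqrt(9.608042) ≈ 3.099684.
threshold ≈ 1.87*3.099684 = 5.79640908 ≈ 5.7964.

5.7964


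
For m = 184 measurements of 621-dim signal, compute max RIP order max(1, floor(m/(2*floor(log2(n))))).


floor(log2(621)) = 9.
2*9 = 18.
m/(2*floor(log2(n))) = 184/18 ≈ 10.2222.
floor = 10.
k = max(1, 10) = 10.

10


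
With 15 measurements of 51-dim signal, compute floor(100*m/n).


100*m/n = 100*15/51 ≈ 29.4118.
floor = 29.

29


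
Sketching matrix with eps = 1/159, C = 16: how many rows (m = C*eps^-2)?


1/eps = 159.
(1/eps)^2 = 25281.
m = 16*25281 = 404496.

404496


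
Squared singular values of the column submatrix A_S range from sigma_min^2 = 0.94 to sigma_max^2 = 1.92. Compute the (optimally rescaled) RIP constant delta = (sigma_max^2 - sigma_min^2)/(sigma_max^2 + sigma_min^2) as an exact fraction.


lambda_max - lambda_min = 1.92 - 0.94 = 0.98.
lambda_max + lambda_min = 1.92 + 0.94 = 2.86.
delta = 0.98/2.86 = 98/286 = 49/143.

49/143


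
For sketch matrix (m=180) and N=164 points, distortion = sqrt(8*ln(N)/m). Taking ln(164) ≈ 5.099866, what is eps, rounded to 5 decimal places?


ln(164) ≈ 5.099866.
8*ln(N)/m ≈ 8*5.099866/180 ≈ 0.22666071.
eps = sqrt(0.22666071) ≈ 0.476089 ≈ 0.47609.

0.47609


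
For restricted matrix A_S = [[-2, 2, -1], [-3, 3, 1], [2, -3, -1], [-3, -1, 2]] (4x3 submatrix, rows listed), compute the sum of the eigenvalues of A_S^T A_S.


Sum of eigenvalues of A_S^T A_S = trace(A_S^T A_S) = sum of squared column norms of A_S.
A_S^T A_S diagonal: [26, 23, 7].
trace = 26 + 23 + 7 = 56.

56


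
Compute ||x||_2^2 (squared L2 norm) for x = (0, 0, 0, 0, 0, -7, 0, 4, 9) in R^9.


Non-zero entries: [(5, -7), (7, 4), (8, 9)]
Squares: [49, 16, 81]
||x||_2^2 = sum = 146.

146


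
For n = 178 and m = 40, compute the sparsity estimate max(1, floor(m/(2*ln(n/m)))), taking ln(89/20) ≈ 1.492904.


n/m = 178/40 = 89/20.
ln(n/m) ≈ 1.492904.
2*ln(n/m) ≈ 2.985808.
m/(2*ln(n/m)) ≈ 40/2.985808 ≈ 13.3967.
floor = 13.
k_max = max(1, 13) = 13.

13


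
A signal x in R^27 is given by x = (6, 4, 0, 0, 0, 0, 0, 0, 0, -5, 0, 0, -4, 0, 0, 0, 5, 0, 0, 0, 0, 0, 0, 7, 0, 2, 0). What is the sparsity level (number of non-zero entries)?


Non-zero positions: [0, 1, 9, 12, 16, 23, 25].
Sparsity = 7.

7


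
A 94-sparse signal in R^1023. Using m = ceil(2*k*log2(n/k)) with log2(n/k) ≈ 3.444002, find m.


log2(n/k) = log2(1023/94) ≈ 3.444002.
2*k*log2(n/k) ≈ 2*94*3.444002 = 647.472376.
m = ceil(647.472376) = 648.

648


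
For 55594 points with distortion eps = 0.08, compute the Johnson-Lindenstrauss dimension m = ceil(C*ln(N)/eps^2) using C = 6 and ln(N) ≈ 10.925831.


ln(55594) ≈ 10.925831.
eps^2 = 0.08^2 = 0.0064.
C*ln(N)/eps^2 ≈ 6*10.925831/0.0064 ≈ 10242.9666.
m = ceil(10242.9666) = 10243.

10243


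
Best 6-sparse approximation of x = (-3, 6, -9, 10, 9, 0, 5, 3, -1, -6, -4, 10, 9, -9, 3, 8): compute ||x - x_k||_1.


Sorted |x_i| descending: [10, 10, 9, 9, 9, 9, 8, 6, 6, 5, 4, 3, 3, 3, 1, 0]
Keep top 6: [10, 10, 9, 9, 9, 9]
Tail entries: [8, 6, 6, 5, 4, 3, 3, 3, 1, 0]
L1 error = sum of tail = 39.

39


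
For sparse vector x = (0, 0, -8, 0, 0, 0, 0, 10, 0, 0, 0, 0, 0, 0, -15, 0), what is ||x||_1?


Non-zero entries: [(2, -8), (7, 10), (14, -15)]
Absolute values: [8, 10, 15]
||x||_1 = sum = 33.

33


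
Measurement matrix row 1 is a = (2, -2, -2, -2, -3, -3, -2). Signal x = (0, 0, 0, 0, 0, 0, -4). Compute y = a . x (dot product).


Non-zero terms: ['-2*-4']
Products: [8]
y = sum = 8.

8


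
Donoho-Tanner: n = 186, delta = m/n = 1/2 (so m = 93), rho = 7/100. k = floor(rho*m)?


m = 1/2*186 = 93.
rho = 7/100.
rho*m = 7/100*93 = 6.51.
k = floor(6.51) = 6.

6


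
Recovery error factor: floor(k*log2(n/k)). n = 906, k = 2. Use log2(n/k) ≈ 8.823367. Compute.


log2(n/k) = log2(906/2) ≈ 8.823367.
k*log2(n/k) ≈ 2*8.823367 = 17.646734.
floor(17.646734) = 17.

17


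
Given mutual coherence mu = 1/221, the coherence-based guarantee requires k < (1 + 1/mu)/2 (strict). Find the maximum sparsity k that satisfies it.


1/mu = 221.
1 + 1/mu = 222.
(1 + 1/mu)/2 = 111 is an integer and the inequality is strict, so k_max = 111 - 1 = 110.

110


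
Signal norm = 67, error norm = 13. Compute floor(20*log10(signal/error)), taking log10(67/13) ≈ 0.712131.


||x||/||e|| = 67/13.
log10(67/13) ≈ 0.712131.
20*log10(||x||/||e||) ≈ 20*0.712131 = 14.24262.
floor(14.24262) = 14.

14


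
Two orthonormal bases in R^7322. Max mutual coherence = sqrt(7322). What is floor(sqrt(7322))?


85^2 = 7225 <= 7322 < 7396 = 86^2, so 85 <= sqrt(7322) < 86.
floor(sqrt(7322)) = 85.

85


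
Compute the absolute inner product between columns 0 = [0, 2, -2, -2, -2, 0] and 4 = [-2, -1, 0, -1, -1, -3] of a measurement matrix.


Inner product: 0*-2 + 2*-1 + -2*0 + -2*-1 + -2*-1 + 0*-3
Products: [0, -2, 0, 2, 2, 0]
Sum = 2.
|dot| = 2.

2


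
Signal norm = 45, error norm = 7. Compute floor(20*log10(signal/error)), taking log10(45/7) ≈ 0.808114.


||x||/||e|| = 45/7.
log10(45/7) ≈ 0.808114.
20*log10(||x||/||e||) ≈ 20*0.808114 = 16.16228.
floor(16.16228) = 16.

16


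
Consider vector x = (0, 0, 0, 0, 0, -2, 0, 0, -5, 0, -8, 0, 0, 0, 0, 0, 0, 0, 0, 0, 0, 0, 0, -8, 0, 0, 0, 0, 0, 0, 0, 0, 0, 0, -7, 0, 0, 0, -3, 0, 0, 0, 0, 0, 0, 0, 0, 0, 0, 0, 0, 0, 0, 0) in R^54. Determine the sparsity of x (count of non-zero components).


Non-zero positions: [5, 8, 10, 23, 34, 38].
Sparsity = 6.

6


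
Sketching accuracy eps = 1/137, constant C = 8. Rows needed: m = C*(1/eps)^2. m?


1/eps = 137.
(1/eps)^2 = 18769.
m = 8*18769 = 150152.

150152


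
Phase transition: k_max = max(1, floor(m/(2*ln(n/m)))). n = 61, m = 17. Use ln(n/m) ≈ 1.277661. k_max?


n/m = 61/17.
ln(n/m) ≈ 1.277661.
2*ln(n/m) ≈ 2.555322.
m/(2*ln(n/m)) ≈ 17/2.555322 ≈ 6.6528.
floor = 6.
k_max = max(1, 6) = 6.

6


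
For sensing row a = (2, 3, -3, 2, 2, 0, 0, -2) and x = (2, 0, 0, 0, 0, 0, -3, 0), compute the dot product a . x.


Non-zero terms: ['2*2', '0*-3']
Products: [4, 0]
y = sum = 4.

4


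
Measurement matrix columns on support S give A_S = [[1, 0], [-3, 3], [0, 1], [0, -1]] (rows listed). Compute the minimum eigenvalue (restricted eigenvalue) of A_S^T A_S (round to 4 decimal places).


A_S^T A_S = [[10, -9], [-9, 11]].
trace = 21.
det = 29.
disc = trace^2 - 4*det = 441 - 4*29 = 325.
sqrt(325) ≈ 18.027756.
lam_min = (21 - sqrt(325))/2 ≈ (21 - 18.027756)/2 = 1.486122 ≈ 1.4861.

1.4861


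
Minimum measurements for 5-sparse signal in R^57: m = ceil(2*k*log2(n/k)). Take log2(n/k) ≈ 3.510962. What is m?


log2(n/k) = log2(57/5) ≈ 3.510962.
2*k*log2(n/k) ≈ 2*5*3.510962 = 35.10962.
m = ceil(35.10962) = 36.

36


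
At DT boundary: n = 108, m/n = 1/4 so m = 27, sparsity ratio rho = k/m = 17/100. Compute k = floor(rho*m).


m = 1/4*108 = 27.
rho = 17/100.
rho*m = 17/100*27 = 4.59.
k = floor(4.59) = 4.

4


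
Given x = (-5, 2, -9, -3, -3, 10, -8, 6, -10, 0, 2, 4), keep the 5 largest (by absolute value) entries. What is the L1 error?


Sorted |x_i| descending: [10, 10, 9, 8, 6, 5, 4, 3, 3, 2, 2, 0]
Keep top 5: [10, 10, 9, 8, 6]
Tail entries: [5, 4, 3, 3, 2, 2, 0]
L1 error = sum of tail = 19.

19


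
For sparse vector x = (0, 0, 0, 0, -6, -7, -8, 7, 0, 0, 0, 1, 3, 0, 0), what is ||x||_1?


Non-zero entries: [(4, -6), (5, -7), (6, -8), (7, 7), (11, 1), (12, 3)]
Absolute values: [6, 7, 8, 7, 1, 3]
||x||_1 = sum = 32.

32


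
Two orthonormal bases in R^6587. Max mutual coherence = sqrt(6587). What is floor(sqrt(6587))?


81^2 = 6561 <= 6587 < 6724 = 82^2, so 81 <= sqrt(6587) < 82.
floor(sqrt(6587)) = 81.

81


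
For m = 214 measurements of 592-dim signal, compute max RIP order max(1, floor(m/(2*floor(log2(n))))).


floor(log2(592)) = 9.
2*9 = 18.
m/(2*floor(log2(n))) = 214/18 ≈ 11.8889.
floor = 11.
k = max(1, 11) = 11.

11


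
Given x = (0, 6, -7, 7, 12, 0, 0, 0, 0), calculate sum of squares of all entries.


Non-zero entries: [(1, 6), (2, -7), (3, 7), (4, 12)]
Squares: [36, 49, 49, 144]
||x||_2^2 = sum = 278.

278


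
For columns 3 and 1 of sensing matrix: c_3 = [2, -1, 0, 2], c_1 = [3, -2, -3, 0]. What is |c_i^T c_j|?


Inner product: 2*3 + -1*-2 + 0*-3 + 2*0
Products: [6, 2, 0, 0]
Sum = 8.
|dot| = 8.

8


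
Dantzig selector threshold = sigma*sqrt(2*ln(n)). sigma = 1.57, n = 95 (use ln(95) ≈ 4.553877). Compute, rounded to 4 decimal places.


ln(95) ≈ 4.553877.
2*ln(n) ≈ 9.107754.
sqrt(2*ln(n)) ≈ sqrt(9.107754) ≈ 3.017906.
threshold ≈ 1.57*3.017906 = 4.73811242 ≈ 4.7381.

4.7381


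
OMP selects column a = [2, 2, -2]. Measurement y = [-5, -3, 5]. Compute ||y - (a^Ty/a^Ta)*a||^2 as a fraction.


a^T a = 12.
a^T y = -26.
coeff = -26/12 = -13/6.
||r||^2 = 8/3.

8/3


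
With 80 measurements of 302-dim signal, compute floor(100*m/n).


100*m/n = 100*80/302 ≈ 26.4901.
floor = 26.

26


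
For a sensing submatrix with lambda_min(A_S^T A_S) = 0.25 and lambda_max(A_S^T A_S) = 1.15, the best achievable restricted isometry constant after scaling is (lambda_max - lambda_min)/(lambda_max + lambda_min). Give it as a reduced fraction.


lambda_max - lambda_min = 1.15 - 0.25 = 0.90.
lambda_max + lambda_min = 1.15 + 0.25 = 1.40.
delta = 0.90/1.40 = 90/140 = 9/14.

9/14


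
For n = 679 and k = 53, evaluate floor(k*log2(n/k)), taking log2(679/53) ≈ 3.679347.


log2(n/k) = log2(679/53) ≈ 3.679347.
k*log2(n/k) ≈ 53*3.679347 = 195.005391.
floor(195.005391) = 195.

195


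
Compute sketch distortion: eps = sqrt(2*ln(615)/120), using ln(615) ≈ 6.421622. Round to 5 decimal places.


ln(615) ≈ 6.421622.
2*ln(N)/m ≈ 2*6.421622/120 ≈ 0.10702703.
eps = sqrt(0.10702703) ≈ 0.3271499 ≈ 0.32715.

0.32715


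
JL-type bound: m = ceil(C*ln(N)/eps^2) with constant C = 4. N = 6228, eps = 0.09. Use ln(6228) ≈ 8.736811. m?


ln(6228) ≈ 8.736811.
eps^2 = 0.09^2 = 0.0081.
C*ln(N)/eps^2 ≈ 4*8.736811/0.0081 ≈ 4314.4746.
m = ceil(4314.4746) = 4315.

4315


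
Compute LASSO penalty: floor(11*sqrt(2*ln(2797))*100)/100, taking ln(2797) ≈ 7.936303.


ln(2797) ≈ 7.936303.
2*ln(n) ≈ 15.872606.
sqrt(2*ln(n)) ≈ sqrt(15.872606) ≈ 3.984044.
lambda ≈ 11*3.984044 = 43.824484.
floor(lambda*100)/100 = 43.82.

43.82


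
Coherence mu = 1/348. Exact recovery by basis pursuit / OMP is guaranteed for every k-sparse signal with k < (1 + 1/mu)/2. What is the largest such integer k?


1/mu = 348.
1 + 1/mu = 349.
(1 + 1/mu)/2 = 174.5 is not an integer, so k_max = floor(174.5) = 174.

174


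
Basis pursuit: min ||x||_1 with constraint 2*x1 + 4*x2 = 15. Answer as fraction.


Axis intercepts:
  x1 = 15/2, x2 = 0: L1 = 15/2
  x1 = 0, x2 = 15/4: L1 = 15/4
x* = (0, 15/4)
||x*||_1 = 15/4.

15/4


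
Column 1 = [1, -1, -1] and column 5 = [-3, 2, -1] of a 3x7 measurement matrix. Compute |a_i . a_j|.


Inner product: 1*-3 + -1*2 + -1*-1
Products: [-3, -2, 1]
Sum = -4.
|dot| = 4.

4


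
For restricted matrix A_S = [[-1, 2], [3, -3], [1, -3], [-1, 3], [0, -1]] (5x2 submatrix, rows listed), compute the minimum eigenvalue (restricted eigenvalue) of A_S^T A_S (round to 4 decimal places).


A_S^T A_S = [[12, -17], [-17, 32]].
trace = 44.
det = 95.
disc = trace^2 - 4*det = 1936 - 4*95 = 1556.
sqrt(1556) ≈ 39.446166.
lam_min = (44 - sqrt(1556))/2 ≈ (44 - 39.446166)/2 = 2.276917 ≈ 2.2769.

2.2769


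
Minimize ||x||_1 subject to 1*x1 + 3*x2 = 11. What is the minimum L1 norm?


Axis intercepts:
  x1 = 11, x2 = 0: L1 = 11
  x1 = 0, x2 = 11/3: L1 = 11/3
x* = (0, 11/3)
||x*||_1 = 11/3.

11/3


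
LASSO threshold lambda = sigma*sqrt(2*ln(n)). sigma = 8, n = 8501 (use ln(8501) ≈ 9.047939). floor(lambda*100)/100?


ln(8501) ≈ 9.047939.
2*ln(n) ≈ 18.095878.
sqrt(2*ln(n)) ≈ sqrt(18.095878) ≈ 4.253925.
lambda ≈ 8*4.253925 = 34.0314.
floor(lambda*100)/100 = 34.03.

34.03


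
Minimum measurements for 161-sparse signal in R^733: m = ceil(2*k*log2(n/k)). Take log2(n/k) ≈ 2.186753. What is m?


log2(n/k) = log2(733/161) ≈ 2.186753.
2*k*log2(n/k) ≈ 2*161*2.186753 = 704.134466.
m = ceil(704.134466) = 705.

705


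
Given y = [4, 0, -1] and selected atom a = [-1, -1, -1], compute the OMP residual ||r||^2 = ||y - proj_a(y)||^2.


a^T a = 3.
a^T y = -3.
coeff = -3/3 = -1.
||r||^2 = 14.

14


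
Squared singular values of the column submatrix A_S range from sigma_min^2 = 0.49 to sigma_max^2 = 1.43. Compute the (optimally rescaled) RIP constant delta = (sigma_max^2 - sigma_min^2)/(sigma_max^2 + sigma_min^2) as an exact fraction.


lambda_max - lambda_min = 1.43 - 0.49 = 0.94.
lambda_max + lambda_min = 1.43 + 0.49 = 1.92.
delta = 0.94/1.92 = 94/192 = 47/96.

47/96


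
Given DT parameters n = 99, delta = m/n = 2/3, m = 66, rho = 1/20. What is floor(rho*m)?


m = 2/3*99 = 66.
rho = 1/20.
rho*m = 1/20*66 = 3.3.
k = floor(3.3) = 3.

3


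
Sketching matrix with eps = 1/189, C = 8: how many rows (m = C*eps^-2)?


1/eps = 189.
(1/eps)^2 = 35721.
m = 8*35721 = 285768.

285768


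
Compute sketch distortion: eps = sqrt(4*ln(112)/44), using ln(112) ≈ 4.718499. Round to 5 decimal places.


ln(112) ≈ 4.718499.
4*ln(N)/m ≈ 4*4.718499/44 ≈ 0.42895445.
eps = sqrt(0.42895445) ≈ 0.6549461 ≈ 0.65495.

0.65495


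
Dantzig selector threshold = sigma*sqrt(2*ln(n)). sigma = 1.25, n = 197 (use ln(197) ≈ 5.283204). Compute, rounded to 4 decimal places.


ln(197) ≈ 5.283204.
2*ln(n) ≈ 10.566408.
sqrt(2*ln(n)) ≈ sqrt(10.566408) ≈ 3.250601.
threshold ≈ 1.25*3.250601 = 4.06325125 ≈ 4.0633.

4.0633


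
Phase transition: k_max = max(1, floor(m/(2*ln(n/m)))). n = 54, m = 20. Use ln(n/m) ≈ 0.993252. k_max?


n/m = 54/20 = 27/10.
ln(n/m) ≈ 0.993252.
2*ln(n/m) ≈ 1.986504.
m/(2*ln(n/m)) ≈ 20/1.986504 ≈ 10.0679.
floor = 10.
k_max = max(1, 10) = 10.

10


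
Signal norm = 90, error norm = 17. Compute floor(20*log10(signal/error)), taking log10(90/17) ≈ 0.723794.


||x||/||e|| = 90/17.
log10(90/17) ≈ 0.723794.
20*log10(||x||/||e||) ≈ 20*0.723794 = 14.47588.
floor(14.47588) = 14.

14


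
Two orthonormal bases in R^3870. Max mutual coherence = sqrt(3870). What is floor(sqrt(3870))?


62^2 = 3844 <= 3870 < 3969 = 63^2, so 62 <= sqrt(3870) < 63.
floor(sqrt(3870)) = 62.

62


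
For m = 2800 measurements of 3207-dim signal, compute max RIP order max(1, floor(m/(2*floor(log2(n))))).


floor(log2(3207)) = 11.
2*11 = 22.
m/(2*floor(log2(n))) = 2800/22 ≈ 127.2727.
floor = 127.
k = max(1, 127) = 127.

127


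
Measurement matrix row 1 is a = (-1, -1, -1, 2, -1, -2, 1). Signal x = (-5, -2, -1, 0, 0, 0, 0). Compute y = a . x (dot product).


Non-zero terms: ['-1*-5', '-1*-2', '-1*-1']
Products: [5, 2, 1]
y = sum = 8.

8


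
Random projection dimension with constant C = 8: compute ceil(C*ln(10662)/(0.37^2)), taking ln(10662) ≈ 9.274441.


ln(10662) ≈ 9.274441.
eps^2 = 0.37^2 = 0.1369.
C*ln(N)/eps^2 ≈ 8*9.274441/0.1369 ≈ 541.9688.
m = ceil(541.9688) = 542.

542


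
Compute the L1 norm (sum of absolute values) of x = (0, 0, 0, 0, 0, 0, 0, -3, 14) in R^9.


Non-zero entries: [(7, -3), (8, 14)]
Absolute values: [3, 14]
||x||_1 = sum = 17.

17


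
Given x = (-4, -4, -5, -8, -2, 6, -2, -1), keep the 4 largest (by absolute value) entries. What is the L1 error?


Sorted |x_i| descending: [8, 6, 5, 4, 4, 2, 2, 1]
Keep top 4: [8, 6, 5, 4]
Tail entries: [4, 2, 2, 1]
L1 error = sum of tail = 9.

9


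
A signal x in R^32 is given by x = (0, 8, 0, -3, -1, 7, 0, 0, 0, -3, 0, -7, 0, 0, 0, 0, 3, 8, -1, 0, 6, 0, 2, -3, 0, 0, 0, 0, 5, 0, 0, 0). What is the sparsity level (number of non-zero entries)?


Non-zero positions: [1, 3, 4, 5, 9, 11, 16, 17, 18, 20, 22, 23, 28].
Sparsity = 13.

13


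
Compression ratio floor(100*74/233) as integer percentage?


100*m/n = 100*74/233 ≈ 31.7597.
floor = 31.

31


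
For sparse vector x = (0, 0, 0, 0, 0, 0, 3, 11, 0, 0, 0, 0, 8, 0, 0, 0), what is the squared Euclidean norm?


Non-zero entries: [(6, 3), (7, 11), (12, 8)]
Squares: [9, 121, 64]
||x||_2^2 = sum = 194.

194


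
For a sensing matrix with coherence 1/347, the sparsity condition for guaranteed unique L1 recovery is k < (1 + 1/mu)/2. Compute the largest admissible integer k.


1/mu = 347.
1 + 1/mu = 348.
(1 + 1/mu)/2 = 174 is an integer and the inequality is strict, so k_max = 174 - 1 = 173.

173


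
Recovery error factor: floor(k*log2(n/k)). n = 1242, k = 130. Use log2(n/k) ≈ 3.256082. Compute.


log2(n/k) = log2(1242/130) ≈ 3.256082.
k*log2(n/k) ≈ 130*3.256082 = 423.29066.
floor(423.29066) = 423.

423


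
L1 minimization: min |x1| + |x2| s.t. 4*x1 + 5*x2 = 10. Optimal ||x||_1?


Axis intercepts:
  x1 = 5/2, x2 = 0: L1 = 5/2
  x1 = 0, x2 = 2: L1 = 2
x* = (0, 2)
||x*||_1 = 2.

2


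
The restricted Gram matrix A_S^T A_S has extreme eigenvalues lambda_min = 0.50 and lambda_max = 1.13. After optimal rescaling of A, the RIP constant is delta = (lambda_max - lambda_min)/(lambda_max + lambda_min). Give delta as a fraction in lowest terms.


lambda_max - lambda_min = 1.13 - 0.50 = 0.63.
lambda_max + lambda_min = 1.13 + 0.50 = 1.63.
delta = 0.63/1.63 = 63/163.

63/163


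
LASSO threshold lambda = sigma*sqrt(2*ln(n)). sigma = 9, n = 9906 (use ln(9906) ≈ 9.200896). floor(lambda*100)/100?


ln(9906) ≈ 9.200896.
2*ln(n) ≈ 18.401792.
sqrt(2*ln(n)) ≈ sqrt(18.401792) ≈ 4.289731.
lambda ≈ 9*4.289731 = 38.607579.
floor(lambda*100)/100 = 38.60.

38.60


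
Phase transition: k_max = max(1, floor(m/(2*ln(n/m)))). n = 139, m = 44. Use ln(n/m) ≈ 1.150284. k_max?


n/m = 139/44.
ln(n/m) ≈ 1.150284.
2*ln(n/m) ≈ 2.300568.
m/(2*ln(n/m)) ≈ 44/2.300568 ≈ 19.1257.
floor = 19.
k_max = max(1, 19) = 19.

19


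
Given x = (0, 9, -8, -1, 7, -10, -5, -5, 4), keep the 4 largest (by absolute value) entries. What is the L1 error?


Sorted |x_i| descending: [10, 9, 8, 7, 5, 5, 4, 1, 0]
Keep top 4: [10, 9, 8, 7]
Tail entries: [5, 5, 4, 1, 0]
L1 error = sum of tail = 15.

15


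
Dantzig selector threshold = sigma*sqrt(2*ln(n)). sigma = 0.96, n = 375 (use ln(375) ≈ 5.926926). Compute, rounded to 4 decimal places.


ln(375) ≈ 5.926926.
2*ln(n) ≈ 11.853852.
sqrt(2*ln(n)) ≈ sqrt(11.853852) ≈ 3.442942.
threshold ≈ 0.96*3.442942 = 3.30522432 ≈ 3.3052.

3.3052


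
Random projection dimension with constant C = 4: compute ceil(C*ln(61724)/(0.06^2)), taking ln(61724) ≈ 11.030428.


ln(61724) ≈ 11.030428.
eps^2 = 0.06^2 = 0.0036.
C*ln(N)/eps^2 ≈ 4*11.030428/0.0036 ≈ 12256.0311.
m = ceil(12256.0311) = 12257.

12257


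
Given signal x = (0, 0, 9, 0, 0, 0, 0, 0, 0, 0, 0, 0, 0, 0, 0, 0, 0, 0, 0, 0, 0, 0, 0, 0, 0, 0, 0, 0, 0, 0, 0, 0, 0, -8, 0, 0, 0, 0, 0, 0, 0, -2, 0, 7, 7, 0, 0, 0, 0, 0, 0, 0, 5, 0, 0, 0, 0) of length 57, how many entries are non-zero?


Non-zero positions: [2, 33, 41, 43, 44, 52].
Sparsity = 6.

6


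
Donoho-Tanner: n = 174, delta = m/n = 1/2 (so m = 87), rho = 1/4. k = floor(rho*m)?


m = 1/2*174 = 87.
rho = 1/4.
rho*m = 1/4*87 = 21.75.
k = floor(21.75) = 21.

21


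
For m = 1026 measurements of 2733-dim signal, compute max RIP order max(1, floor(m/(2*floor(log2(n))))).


floor(log2(2733)) = 11.
2*11 = 22.
m/(2*floor(log2(n))) = 1026/22 ≈ 46.6364.
floor = 46.
k = max(1, 46) = 46.

46


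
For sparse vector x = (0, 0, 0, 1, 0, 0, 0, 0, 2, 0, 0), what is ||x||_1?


Non-zero entries: [(3, 1), (8, 2)]
Absolute values: [1, 2]
||x||_1 = sum = 3.

3


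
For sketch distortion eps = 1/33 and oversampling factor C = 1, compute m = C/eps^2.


1/eps = 33.
(1/eps)^2 = 1089.
m = 1*1089 = 1089.

1089


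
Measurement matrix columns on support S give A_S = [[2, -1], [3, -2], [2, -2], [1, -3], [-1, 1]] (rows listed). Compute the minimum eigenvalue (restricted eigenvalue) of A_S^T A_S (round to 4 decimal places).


A_S^T A_S = [[19, -16], [-16, 19]].
trace = 38.
det = 105.
disc = trace^2 - 4*det = 1444 - 4*105 = 1024.
sqrt(1024) = 32.
lam_min = (38 - 32)/2 = 3 = 3.0000.

3.0000


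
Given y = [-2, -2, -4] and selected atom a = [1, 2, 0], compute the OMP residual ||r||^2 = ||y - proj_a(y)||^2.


a^T a = 5.
a^T y = -6.
coeff = -6/5 = -6/5.
||r||^2 = 84/5.

84/5


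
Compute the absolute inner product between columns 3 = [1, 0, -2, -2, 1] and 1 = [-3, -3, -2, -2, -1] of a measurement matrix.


Inner product: 1*-3 + 0*-3 + -2*-2 + -2*-2 + 1*-1
Products: [-3, 0, 4, 4, -1]
Sum = 4.
|dot| = 4.

4


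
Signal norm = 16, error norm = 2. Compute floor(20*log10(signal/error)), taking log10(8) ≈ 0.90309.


||x||/||e|| = 16/2 = 8.
log10(8) ≈ 0.90309.
20*log10(||x||/||e||) ≈ 20*0.90309 = 18.0618.
floor(18.0618) = 18.

18


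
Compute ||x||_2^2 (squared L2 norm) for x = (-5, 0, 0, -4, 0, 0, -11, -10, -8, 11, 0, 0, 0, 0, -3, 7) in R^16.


Non-zero entries: [(0, -5), (3, -4), (6, -11), (7, -10), (8, -8), (9, 11), (14, -3), (15, 7)]
Squares: [25, 16, 121, 100, 64, 121, 9, 49]
||x||_2^2 = sum = 505.

505


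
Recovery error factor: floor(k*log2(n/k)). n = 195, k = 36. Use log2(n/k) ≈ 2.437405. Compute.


log2(n/k) = log2(195/36) ≈ 2.437405.
k*log2(n/k) ≈ 36*2.437405 = 87.74658.
floor(87.74658) = 87.

87


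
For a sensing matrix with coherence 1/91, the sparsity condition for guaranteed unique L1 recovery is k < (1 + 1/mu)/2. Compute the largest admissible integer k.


1/mu = 91.
1 + 1/mu = 92.
(1 + 1/mu)/2 = 46 is an integer and the inequality is strict, so k_max = 46 - 1 = 45.

45


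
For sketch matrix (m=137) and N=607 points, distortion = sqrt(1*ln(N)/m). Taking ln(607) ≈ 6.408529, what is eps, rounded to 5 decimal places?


ln(607) ≈ 6.408529.
1*ln(N)/m ≈ 1*6.408529/137 ≈ 0.04677758.
eps = sqrt(0.04677758) ≈ 0.2162813 ≈ 0.21628.

0.21628


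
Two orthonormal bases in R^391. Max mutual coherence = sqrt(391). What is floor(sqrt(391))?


19^2 = 361 <= 391 < 400 = 20^2, so 19 <= sqrt(391) < 20.
floor(sqrt(391)) = 19.

19


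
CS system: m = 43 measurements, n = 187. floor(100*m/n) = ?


100*m/n = 100*43/187 ≈ 22.9947.
floor = 22.

22


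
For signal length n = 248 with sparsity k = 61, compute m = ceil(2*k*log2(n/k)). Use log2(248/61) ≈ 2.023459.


log2(n/k) = log2(248/61) ≈ 2.023459.
2*k*log2(n/k) ≈ 2*61*2.023459 = 246.861998.
m = ceil(246.861998) = 247.

247


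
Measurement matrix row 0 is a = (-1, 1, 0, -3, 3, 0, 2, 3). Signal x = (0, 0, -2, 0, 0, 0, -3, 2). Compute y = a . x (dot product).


Non-zero terms: ['0*-2', '2*-3', '3*2']
Products: [0, -6, 6]
y = sum = 0.

0


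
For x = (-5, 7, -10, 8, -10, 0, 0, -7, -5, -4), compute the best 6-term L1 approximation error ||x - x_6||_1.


Sorted |x_i| descending: [10, 10, 8, 7, 7, 5, 5, 4, 0, 0]
Keep top 6: [10, 10, 8, 7, 7, 5]
Tail entries: [5, 4, 0, 0]
L1 error = sum of tail = 9.

9


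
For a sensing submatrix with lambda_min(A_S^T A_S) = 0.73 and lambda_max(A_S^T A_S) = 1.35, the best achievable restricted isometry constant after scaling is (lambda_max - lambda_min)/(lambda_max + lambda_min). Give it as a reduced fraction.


lambda_max - lambda_min = 1.35 - 0.73 = 0.62.
lambda_max + lambda_min = 1.35 + 0.73 = 2.08.
delta = 0.62/2.08 = 62/208 = 31/104.

31/104


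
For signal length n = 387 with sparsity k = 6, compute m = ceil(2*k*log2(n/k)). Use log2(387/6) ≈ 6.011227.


log2(n/k) = log2(387/6) ≈ 6.011227.
2*k*log2(n/k) ≈ 2*6*6.011227 = 72.134724.
m = ceil(72.134724) = 73.

73


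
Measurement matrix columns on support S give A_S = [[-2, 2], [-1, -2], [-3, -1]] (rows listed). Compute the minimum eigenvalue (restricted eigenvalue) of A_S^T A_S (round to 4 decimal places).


A_S^T A_S = [[14, 1], [1, 9]].
trace = 23.
det = 125.
disc = trace^2 - 4*det = 529 - 4*125 = 29.
sqrt(29) ≈ 5.385165.
lam_min = (23 - sqrt(29))/2 ≈ (23 - 5.385165)/2 = 8.8074175 ≈ 8.8074.

8.8074


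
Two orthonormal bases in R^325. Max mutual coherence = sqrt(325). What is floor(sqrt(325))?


18^2 = 324 <= 325 < 361 = 19^2, so 18 <= sqrt(325) < 19.
floor(sqrt(325)) = 18.

18


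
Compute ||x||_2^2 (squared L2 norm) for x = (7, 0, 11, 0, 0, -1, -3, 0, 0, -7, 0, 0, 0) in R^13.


Non-zero entries: [(0, 7), (2, 11), (5, -1), (6, -3), (9, -7)]
Squares: [49, 121, 1, 9, 49]
||x||_2^2 = sum = 229.

229


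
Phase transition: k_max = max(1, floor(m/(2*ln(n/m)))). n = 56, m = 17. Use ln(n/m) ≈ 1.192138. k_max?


n/m = 56/17.
ln(n/m) ≈ 1.192138.
2*ln(n/m) ≈ 2.384276.
m/(2*ln(n/m)) ≈ 17/2.384276 ≈ 7.13.
floor = 7.
k_max = max(1, 7) = 7.

7


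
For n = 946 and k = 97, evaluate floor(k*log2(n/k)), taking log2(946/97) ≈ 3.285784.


log2(n/k) = log2(946/97) ≈ 3.285784.
k*log2(n/k) ≈ 97*3.285784 = 318.721048.
floor(318.721048) = 318.

318


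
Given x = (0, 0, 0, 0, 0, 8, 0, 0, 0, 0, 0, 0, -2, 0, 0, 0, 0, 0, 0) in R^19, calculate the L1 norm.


Non-zero entries: [(5, 8), (12, -2)]
Absolute values: [8, 2]
||x||_1 = sum = 10.

10


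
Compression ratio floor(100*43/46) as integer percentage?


100*m/n = 100*43/46 ≈ 93.4783.
floor = 93.

93


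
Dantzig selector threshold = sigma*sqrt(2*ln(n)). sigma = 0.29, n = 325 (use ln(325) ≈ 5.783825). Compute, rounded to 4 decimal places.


ln(325) ≈ 5.783825.
2*ln(n) ≈ 11.56765.
sqrt(2*ln(n)) ≈ sqrt(11.56765) ≈ 3.401125.
threshold ≈ 0.29*3.401125 = 0.98632625 ≈ 0.9863.

0.9863


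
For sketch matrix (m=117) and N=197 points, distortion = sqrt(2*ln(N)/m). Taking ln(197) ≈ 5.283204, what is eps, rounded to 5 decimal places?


ln(197) ≈ 5.283204.
2*ln(N)/m ≈ 2*5.283204/117 ≈ 0.09031118.
eps = sqrt(0.09031118) ≈ 0.3005182 ≈ 0.30052.

0.30052


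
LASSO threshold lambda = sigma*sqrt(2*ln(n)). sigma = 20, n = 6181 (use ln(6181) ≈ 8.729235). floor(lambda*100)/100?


ln(6181) ≈ 8.729235.
2*ln(n) ≈ 17.45847.
sqrt(2*ln(n)) ≈ sqrt(17.45847) ≈ 4.178333.
lambda ≈ 20*4.178333 = 83.56666.
floor(lambda*100)/100 = 83.56.

83.56


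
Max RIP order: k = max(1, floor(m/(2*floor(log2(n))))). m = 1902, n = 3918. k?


floor(log2(3918)) = 11.
2*11 = 22.
m/(2*floor(log2(n))) = 1902/22 ≈ 86.4545.
floor = 86.
k = max(1, 86) = 86.

86


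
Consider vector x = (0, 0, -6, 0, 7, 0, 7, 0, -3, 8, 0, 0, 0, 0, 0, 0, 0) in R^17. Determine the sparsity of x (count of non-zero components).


Non-zero positions: [2, 4, 6, 8, 9].
Sparsity = 5.

5


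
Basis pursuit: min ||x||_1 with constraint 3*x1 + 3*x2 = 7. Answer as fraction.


Axis intercepts:
  x1 = 7/3, x2 = 0: L1 = 7/3
  x1 = 0, x2 = 7/3: L1 = 7/3
x* = (7/3, 0)
||x*||_1 = 7/3.

7/3


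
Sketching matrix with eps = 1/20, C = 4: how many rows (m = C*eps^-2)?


1/eps = 20.
(1/eps)^2 = 400.
m = 4*400 = 1600.

1600


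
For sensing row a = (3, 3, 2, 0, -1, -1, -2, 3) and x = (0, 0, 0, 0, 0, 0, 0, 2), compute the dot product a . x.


Non-zero terms: ['3*2']
Products: [6]
y = sum = 6.

6


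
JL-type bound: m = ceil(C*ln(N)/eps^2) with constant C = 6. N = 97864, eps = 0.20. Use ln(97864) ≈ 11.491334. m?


ln(97864) ≈ 11.491334.
eps^2 = 0.20^2 = 0.04.
C*ln(N)/eps^2 ≈ 6*11.491334/0.04 ≈ 1723.7001.
m = ceil(1723.7001) = 1724.

1724


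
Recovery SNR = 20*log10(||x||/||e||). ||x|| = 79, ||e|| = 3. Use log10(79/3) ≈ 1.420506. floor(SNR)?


||x||/||e|| = 79/3.
log10(79/3) ≈ 1.420506.
20*log10(||x||/||e||) ≈ 20*1.420506 = 28.41012.
floor(28.41012) = 28.

28


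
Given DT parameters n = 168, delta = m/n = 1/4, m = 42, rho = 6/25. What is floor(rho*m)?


m = 1/4*168 = 42.
rho = 6/25.
rho*m = 6/25*42 = 10.08.
k = floor(10.08) = 10.

10


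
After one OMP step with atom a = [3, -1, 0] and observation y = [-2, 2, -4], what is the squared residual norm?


a^T a = 10.
a^T y = -8.
coeff = -8/10 = -4/5.
||r||^2 = 88/5.

88/5


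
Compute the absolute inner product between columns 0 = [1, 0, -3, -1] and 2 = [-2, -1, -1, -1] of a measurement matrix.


Inner product: 1*-2 + 0*-1 + -3*-1 + -1*-1
Products: [-2, 0, 3, 1]
Sum = 2.
|dot| = 2.

2


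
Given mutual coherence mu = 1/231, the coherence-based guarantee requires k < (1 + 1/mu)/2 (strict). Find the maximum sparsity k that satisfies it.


1/mu = 231.
1 + 1/mu = 232.
(1 + 1/mu)/2 = 116 is an integer and the inequality is strict, so k_max = 116 - 1 = 115.

115


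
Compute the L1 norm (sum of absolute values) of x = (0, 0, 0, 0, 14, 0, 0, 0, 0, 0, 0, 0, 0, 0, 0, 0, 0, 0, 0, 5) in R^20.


Non-zero entries: [(4, 14), (19, 5)]
Absolute values: [14, 5]
||x||_1 = sum = 19.

19


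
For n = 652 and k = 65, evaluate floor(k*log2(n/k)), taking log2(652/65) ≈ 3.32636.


log2(n/k) = log2(652/65) ≈ 3.32636.
k*log2(n/k) ≈ 65*3.32636 = 216.2134.
floor(216.2134) = 216.

216


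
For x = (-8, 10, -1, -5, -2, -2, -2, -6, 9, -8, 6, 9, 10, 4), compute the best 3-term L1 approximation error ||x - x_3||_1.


Sorted |x_i| descending: [10, 10, 9, 9, 8, 8, 6, 6, 5, 4, 2, 2, 2, 1]
Keep top 3: [10, 10, 9]
Tail entries: [9, 8, 8, 6, 6, 5, 4, 2, 2, 2, 1]
L1 error = sum of tail = 53.

53


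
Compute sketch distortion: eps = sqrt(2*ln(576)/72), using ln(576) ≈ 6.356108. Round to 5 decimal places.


ln(576) ≈ 6.356108.
2*ln(N)/m ≈ 2*6.356108/72 ≈ 0.17655856.
eps = sqrt(0.17655856) ≈ 0.4201887 ≈ 0.42019.

0.42019


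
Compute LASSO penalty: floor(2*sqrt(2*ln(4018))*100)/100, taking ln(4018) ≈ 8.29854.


ln(4018) ≈ 8.29854.
2*ln(n) ≈ 16.59708.
sqrt(2*ln(n)) ≈ sqrt(16.59708) ≈ 4.073951.
lambda ≈ 2*4.073951 = 8.147902.
floor(lambda*100)/100 = 8.14.

8.14


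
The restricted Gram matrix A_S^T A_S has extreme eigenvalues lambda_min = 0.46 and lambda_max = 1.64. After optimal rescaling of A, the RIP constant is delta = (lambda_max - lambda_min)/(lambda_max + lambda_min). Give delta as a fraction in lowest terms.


lambda_max - lambda_min = 1.64 - 0.46 = 1.18.
lambda_max + lambda_min = 1.64 + 0.46 = 2.10.
delta = 1.18/2.10 = 118/210 = 59/105.

59/105


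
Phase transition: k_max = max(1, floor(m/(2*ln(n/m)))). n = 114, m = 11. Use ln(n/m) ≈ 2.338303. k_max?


n/m = 114/11.
ln(n/m) ≈ 2.338303.
2*ln(n/m) ≈ 4.676606.
m/(2*ln(n/m)) ≈ 11/4.676606 ≈ 2.3521.
floor = 2.
k_max = max(1, 2) = 2.

2


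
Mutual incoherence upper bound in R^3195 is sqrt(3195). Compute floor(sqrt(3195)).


56^2 = 3136 <= 3195 < 3249 = 57^2, so 56 <= sqrt(3195) < 57.
floor(sqrt(3195)) = 56.

56


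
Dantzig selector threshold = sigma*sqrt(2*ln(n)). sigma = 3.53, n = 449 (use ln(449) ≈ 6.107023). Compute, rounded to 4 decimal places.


ln(449) ≈ 6.107023.
2*ln(n) ≈ 12.214046.
sqrt(2*ln(n)) ≈ sqrt(12.214046) ≈ 3.49486.
threshold ≈ 3.53*3.49486 = 12.3368558 ≈ 12.3369.

12.3369


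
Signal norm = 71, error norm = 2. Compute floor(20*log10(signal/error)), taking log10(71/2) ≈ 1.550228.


||x||/||e|| = 71/2.
log10(71/2) ≈ 1.550228.
20*log10(||x||/||e||) ≈ 20*1.550228 = 31.00456.
floor(31.00456) = 31.

31


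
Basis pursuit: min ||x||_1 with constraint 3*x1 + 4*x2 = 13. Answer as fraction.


Axis intercepts:
  x1 = 13/3, x2 = 0: L1 = 13/3
  x1 = 0, x2 = 13/4: L1 = 13/4
x* = (0, 13/4)
||x*||_1 = 13/4.

13/4


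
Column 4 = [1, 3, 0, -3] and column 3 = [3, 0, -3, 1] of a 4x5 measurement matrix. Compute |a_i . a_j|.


Inner product: 1*3 + 3*0 + 0*-3 + -3*1
Products: [3, 0, 0, -3]
Sum = 0.
|dot| = 0.

0


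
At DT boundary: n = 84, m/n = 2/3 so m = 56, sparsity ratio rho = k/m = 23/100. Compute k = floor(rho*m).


m = 2/3*84 = 56.
rho = 23/100.
rho*m = 23/100*56 = 12.88.
k = floor(12.88) = 12.

12


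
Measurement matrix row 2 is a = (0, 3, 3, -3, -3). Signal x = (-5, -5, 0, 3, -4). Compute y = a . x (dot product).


Non-zero terms: ['0*-5', '3*-5', '-3*3', '-3*-4']
Products: [0, -15, -9, 12]
y = sum = -12.

-12


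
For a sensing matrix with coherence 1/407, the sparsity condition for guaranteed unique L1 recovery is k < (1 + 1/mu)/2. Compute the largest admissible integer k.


1/mu = 407.
1 + 1/mu = 408.
(1 + 1/mu)/2 = 204 is an integer and the inequality is strict, so k_max = 204 - 1 = 203.

203


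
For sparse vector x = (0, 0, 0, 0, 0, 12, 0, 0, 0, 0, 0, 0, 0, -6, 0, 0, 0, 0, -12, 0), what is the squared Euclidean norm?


Non-zero entries: [(5, 12), (13, -6), (18, -12)]
Squares: [144, 36, 144]
||x||_2^2 = sum = 324.

324


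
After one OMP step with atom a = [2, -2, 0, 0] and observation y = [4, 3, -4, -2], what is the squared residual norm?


a^T a = 8.
a^T y = 2.
coeff = 2/8 = 1/4.
||r||^2 = 89/2.

89/2


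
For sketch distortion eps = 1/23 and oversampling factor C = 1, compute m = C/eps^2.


1/eps = 23.
(1/eps)^2 = 529.
m = 1*529 = 529.

529


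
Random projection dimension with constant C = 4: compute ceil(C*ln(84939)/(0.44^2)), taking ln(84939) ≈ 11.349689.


ln(84939) ≈ 11.349689.
eps^2 = 0.44^2 = 0.1936.
C*ln(N)/eps^2 ≈ 4*11.349689/0.1936 ≈ 234.4977.
m = ceil(234.4977) = 235.

235


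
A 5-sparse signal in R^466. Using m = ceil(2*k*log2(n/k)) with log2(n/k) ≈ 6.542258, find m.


log2(n/k) = log2(466/5) ≈ 6.542258.
2*k*log2(n/k) ≈ 2*5*6.542258 = 65.42258.
m = ceil(65.42258) = 66.

66


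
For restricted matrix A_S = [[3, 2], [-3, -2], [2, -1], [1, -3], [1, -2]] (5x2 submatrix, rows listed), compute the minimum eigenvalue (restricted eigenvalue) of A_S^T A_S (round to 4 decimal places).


A_S^T A_S = [[24, 5], [5, 22]].
trace = 46.
det = 503.
disc = trace^2 - 4*det = 2116 - 4*503 = 104.
sqrt(104) ≈ 10.198039.
lam_min = (46 - sqrt(104))/2 ≈ (46 - 10.198039)/2 = 17.9009805 ≈ 17.9010.

17.9010


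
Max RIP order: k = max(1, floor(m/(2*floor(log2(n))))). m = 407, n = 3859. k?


floor(log2(3859)) = 11.
2*11 = 22.
m/(2*floor(log2(n))) = 407/22 ≈ 18.5.
floor = 18.
k = max(1, 18) = 18.

18


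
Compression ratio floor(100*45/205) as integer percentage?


100*m/n = 100*45/205 ≈ 21.9512.
floor = 21.

21


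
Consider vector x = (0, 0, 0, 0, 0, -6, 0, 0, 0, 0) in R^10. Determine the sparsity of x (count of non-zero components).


Non-zero positions: [5].
Sparsity = 1.

1


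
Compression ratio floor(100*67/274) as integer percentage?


100*m/n = 100*67/274 ≈ 24.4526.
floor = 24.

24


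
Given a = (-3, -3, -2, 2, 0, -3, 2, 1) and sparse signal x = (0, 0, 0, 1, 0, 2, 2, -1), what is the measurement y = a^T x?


Non-zero terms: ['2*1', '-3*2', '2*2', '1*-1']
Products: [2, -6, 4, -1]
y = sum = -1.

-1


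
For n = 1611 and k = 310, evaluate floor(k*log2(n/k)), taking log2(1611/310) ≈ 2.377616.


log2(n/k) = log2(1611/310) ≈ 2.377616.
k*log2(n/k) ≈ 310*2.377616 = 737.06096.
floor(737.06096) = 737.

737


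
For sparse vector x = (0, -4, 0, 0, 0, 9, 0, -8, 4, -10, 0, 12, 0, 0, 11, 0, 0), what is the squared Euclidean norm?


Non-zero entries: [(1, -4), (5, 9), (7, -8), (8, 4), (9, -10), (11, 12), (14, 11)]
Squares: [16, 81, 64, 16, 100, 144, 121]
||x||_2^2 = sum = 542.

542


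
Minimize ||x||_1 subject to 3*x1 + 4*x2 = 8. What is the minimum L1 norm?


Axis intercepts:
  x1 = 8/3, x2 = 0: L1 = 8/3
  x1 = 0, x2 = 2: L1 = 2
x* = (0, 2)
||x*||_1 = 2.

2


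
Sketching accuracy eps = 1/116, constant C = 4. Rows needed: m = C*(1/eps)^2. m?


1/eps = 116.
(1/eps)^2 = 13456.
m = 4*13456 = 53824.

53824


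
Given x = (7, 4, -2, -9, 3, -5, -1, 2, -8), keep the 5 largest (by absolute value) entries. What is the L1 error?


Sorted |x_i| descending: [9, 8, 7, 5, 4, 3, 2, 2, 1]
Keep top 5: [9, 8, 7, 5, 4]
Tail entries: [3, 2, 2, 1]
L1 error = sum of tail = 8.

8


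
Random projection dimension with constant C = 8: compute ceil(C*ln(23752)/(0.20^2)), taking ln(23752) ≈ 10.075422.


ln(23752) ≈ 10.075422.
eps^2 = 0.20^2 = 0.04.
C*ln(N)/eps^2 ≈ 8*10.075422/0.04 ≈ 2015.0844.
m = ceil(2015.0844) = 2016.

2016


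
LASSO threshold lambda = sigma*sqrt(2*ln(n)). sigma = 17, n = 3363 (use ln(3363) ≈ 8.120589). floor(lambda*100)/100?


ln(3363) ≈ 8.120589.
2*ln(n) ≈ 16.241178.
sqrt(2*ln(n)) ≈ sqrt(16.241178) ≈ 4.030034.
lambda ≈ 17*4.030034 = 68.510578.
floor(lambda*100)/100 = 68.51.

68.51
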